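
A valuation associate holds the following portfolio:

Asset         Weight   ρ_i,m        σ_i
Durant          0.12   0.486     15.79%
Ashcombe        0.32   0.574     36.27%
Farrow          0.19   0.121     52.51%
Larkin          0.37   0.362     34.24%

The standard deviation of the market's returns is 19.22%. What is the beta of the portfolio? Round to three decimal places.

0.696

β_Durant = 0.486 × 15.79% / 19.22% = 0.3993
β_Ashcombe = 0.574 × 36.27% / 19.22% = 1.0832
β_Farrow = 0.121 × 52.51% / 19.22% = 0.3306
β_Larkin = 0.362 × 34.24% / 19.22% = 0.6449
β_P = Σ w_i β_i = 0.12×0.3993 + 0.32×1.0832 + 0.19×0.3306 + 0.37×0.6449 = 0.6960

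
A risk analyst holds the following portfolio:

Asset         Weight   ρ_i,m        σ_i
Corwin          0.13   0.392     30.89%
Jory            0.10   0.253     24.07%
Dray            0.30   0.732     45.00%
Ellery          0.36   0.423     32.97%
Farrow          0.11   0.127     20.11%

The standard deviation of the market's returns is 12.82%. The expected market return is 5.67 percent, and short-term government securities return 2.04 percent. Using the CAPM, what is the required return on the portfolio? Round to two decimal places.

6.96%

β_Corwin = 0.392 × 30.89% / 12.82% = 0.9445
β_Jory = 0.253 × 24.07% / 12.82% = 0.4750
β_Dray = 0.732 × 45.00% / 12.82% = 2.5694
β_Ellery = 0.423 × 32.97% / 12.82% = 1.0879
β_Farrow = 0.127 × 20.11% / 12.82% = 0.1992
β_P = Σ w_i β_i = 0.13×0.9445 + 0.10×0.4750 + 0.30×2.5694 + 0.36×1.0879 + 0.11×0.1992 = 1.3547
MRP = 5.67% − 2.04% = 3.63%
E(R_P) = R_f + β_P × MRP = 2.04% + 1.3547 × 3.63% = 6.96%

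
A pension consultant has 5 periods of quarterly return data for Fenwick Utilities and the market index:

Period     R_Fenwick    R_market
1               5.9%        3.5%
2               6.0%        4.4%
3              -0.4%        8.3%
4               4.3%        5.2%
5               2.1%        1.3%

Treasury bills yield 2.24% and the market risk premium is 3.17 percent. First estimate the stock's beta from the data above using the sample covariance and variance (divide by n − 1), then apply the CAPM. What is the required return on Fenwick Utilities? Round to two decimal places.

0.73%

Mean R_i = (5.9 + 6.0 − 0.4 + 4.3 + 2.1) / 5 = 3.5800%
Mean R_m = (3.5 + 4.4 + 8.3 + 5.2 + 1.3) / 5 = 4.5400%
Σ(R_i − R̄_i)(R_m − R̄_m) = -12.4460  ⇒  Cov = -12.4460 / 4 = -3.1115
Σ(R_m − R̄_m)² = 26.1720  ⇒  Var(R_m) = 26.1720 / 4 = 6.5430
β = Cov / Var(R_m) = -3.1115 / 6.5430 = -0.4755
E(R) = R_f + β × MRP = 2.24% + -0.4755 × 3.17% = 0.73%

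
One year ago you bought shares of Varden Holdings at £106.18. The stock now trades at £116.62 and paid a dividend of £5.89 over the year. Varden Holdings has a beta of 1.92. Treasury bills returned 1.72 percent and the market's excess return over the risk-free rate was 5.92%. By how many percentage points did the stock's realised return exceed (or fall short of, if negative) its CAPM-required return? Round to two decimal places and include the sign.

+2.29%

Realised HPR = (P1 + D1 − P0) / P0 = (116.62 + 5.89 − 106.18) / 106.18 = 16.33 / 106.18 = 15.3795%
CAPM required = R_f + β·MRP = 1.72% + 1.92 × 5.92% = 13.0864%
α = realised − required = 15.3795% − 13.0864% = +2.29%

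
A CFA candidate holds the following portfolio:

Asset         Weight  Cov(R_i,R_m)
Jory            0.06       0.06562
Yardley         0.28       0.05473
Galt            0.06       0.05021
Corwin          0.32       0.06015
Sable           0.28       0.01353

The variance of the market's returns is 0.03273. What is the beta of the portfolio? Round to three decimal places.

β_Jory = 0.06562 / 0.03273 = 2.0049
β_Yardley = 0.05473 / 0.03273 = 1.6722
β_Galt = 0.05021 / 0.03273 = 1.5341
β_Corwin = 0.06015 / 0.03273 = 1.8378
β_Sable = 0.01353 / 0.03273 = 0.4134
β_P = Σ w_i β_i = 0.06×2.0049 + 0.28×1.6722 + 0.06×1.5341 + 0.32×1.8378 + 0.28×0.4134 = 1.3844

1.384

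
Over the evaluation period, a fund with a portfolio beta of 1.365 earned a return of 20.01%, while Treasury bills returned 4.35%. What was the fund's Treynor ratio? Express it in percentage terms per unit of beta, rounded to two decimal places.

11.47%

Treynor = (R_P − R_f) / β_P = (20.01% − 4.35%) / 1.3650 = 15.66% / 1.3650 = 11.47%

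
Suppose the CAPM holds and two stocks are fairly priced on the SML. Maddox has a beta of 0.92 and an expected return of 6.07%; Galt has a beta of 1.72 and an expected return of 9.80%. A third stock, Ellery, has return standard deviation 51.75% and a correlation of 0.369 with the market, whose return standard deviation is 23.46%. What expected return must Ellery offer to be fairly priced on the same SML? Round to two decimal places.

MRP = (9.80% − 6.07%) / (1.72 − 0.92) = 4.6625%
R_f = 6.07% − 0.92 × 4.6625% = 1.7805%
β_Ellery = ρ·σ_i/σ_m = 0.369 × 51.75 / 23.46 = 0.8140
E(R_Ellery) = R_f + β × MRP = 1.7805% + 0.8140 × 4.6625% = 5.58%

5.58%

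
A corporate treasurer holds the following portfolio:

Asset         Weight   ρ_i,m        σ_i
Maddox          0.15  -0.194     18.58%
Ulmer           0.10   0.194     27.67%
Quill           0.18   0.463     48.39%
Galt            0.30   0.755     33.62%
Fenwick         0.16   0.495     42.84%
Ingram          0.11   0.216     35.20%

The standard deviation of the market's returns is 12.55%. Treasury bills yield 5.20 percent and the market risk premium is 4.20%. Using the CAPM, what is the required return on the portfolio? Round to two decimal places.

10.51%

β_Maddox = -0.194 × 18.58% / 12.55% = -0.2872
β_Ulmer = 0.194 × 27.67% / 12.55% = 0.4277
β_Quill = 0.463 × 48.39% / 12.55% = 1.7852
β_Galt = 0.755 × 33.62% / 12.55% = 2.0226
β_Fenwick = 0.495 × 42.84% / 12.55% = 1.6897
β_Ingram = 0.216 × 35.20% / 12.55% = 0.6058
β_P = Σ w_i β_i = 0.15×-0.2872 + 0.10×0.4277 + 0.18×1.7852 + 0.30×2.0226 + 0.16×1.6897 + 0.11×0.6058 = 1.2648
E(R_P) = R_f + β_P × MRP = 5.20% + 1.2648 × 4.20% = 10.51%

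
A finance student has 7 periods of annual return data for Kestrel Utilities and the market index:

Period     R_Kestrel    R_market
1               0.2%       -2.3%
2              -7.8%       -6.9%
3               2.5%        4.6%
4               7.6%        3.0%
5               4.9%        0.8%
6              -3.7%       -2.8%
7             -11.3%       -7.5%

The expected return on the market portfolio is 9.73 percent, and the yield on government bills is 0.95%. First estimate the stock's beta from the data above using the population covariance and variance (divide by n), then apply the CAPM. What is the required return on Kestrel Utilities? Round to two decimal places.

Mean R_i = (0.2 − 7.8 + 2.5 + 7.6 + 4.9 − 3.7 − 11.3) / 7 = -1.0857%
Mean R_m = (-2.3 − 6.9 + 4.6 + 3.0 + 0.8 − 2.8 − 7.5) / 7 = -1.5857%
Σ(R_i − R̄_i)(R_m − R̄_m) = 174.6386  ⇒  Cov = 174.6386 / 7 = 24.9484
Σ(R_m − R̄_m)² = 130.1886  ⇒  Var(R_m) = 130.1886 / 7 = 18.5984
β = Cov / Var(R_m) = 24.9484 / 18.5984 = 1.3414
MRP = 9.73% − 0.95% = 8.78%
E(R) = R_f + β × MRP = 0.95% + 1.3414 × 8.78% = 12.73%

12.73%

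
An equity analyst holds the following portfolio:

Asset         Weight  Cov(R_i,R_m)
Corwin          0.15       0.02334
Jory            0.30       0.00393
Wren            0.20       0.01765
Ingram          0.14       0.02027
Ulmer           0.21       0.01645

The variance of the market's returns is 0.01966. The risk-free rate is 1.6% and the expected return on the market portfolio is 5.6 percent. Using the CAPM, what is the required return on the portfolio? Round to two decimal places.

β_Corwin = 0.02334 / 0.01966 = 1.1872
β_Jory = 0.00393 / 0.01966 = 0.1999
β_Wren = 0.01765 / 0.01966 = 0.8978
β_Ingram = 0.02027 / 0.01966 = 1.0310
β_Ulmer = 0.01645 / 0.01966 = 0.8367
β_P = Σ w_i β_i = 0.15×1.1872 + 0.30×0.1999 + 0.20×0.8978 + 0.14×1.0310 + 0.21×0.8367 = 0.7377
MRP = 5.6% − 1.6% = 4.00%
E(R_P) = R_f + β_P × MRP = 1.6% + 0.7377 × 4.0% = 4.55%

4.55%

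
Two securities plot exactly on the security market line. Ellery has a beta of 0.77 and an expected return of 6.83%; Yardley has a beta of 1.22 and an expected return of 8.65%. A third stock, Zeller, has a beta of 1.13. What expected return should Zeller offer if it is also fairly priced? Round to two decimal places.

MRP (SML slope) = (8.65% − 6.83%) / (1.22 − 0.77) = 1.82% / 0.45 = 4.0444%
R_f (intercept) = 6.83% − 0.77 × 4.0444% = 3.7158%
E(R_Zeller) = R_f + β × MRP = 3.7158% + 1.13 × 4.0444% = 8.29%

8.29%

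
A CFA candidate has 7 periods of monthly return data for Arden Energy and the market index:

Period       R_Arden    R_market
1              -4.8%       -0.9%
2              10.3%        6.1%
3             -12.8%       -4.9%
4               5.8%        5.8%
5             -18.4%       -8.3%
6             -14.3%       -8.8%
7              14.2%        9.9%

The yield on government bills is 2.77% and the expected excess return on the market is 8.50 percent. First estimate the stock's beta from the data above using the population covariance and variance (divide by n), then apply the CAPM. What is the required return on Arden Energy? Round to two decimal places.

17.26%

Mean R_i = (-4.8 + 10.3 − 12.8 + 5.8 − 18.4 − 14.3 + 14.2) / 7 = -2.8571%
Mean R_m = (-0.9 + 6.1 − 4.9 + 5.8 − 8.3 − 8.8 + 9.9) / 7 = -0.1571%
Σ(R_i − R̄_i)(R_m − R̄_m) = 579.5071  ⇒  Cov = 579.5071 / 7 = 82.7867
Σ(R_m − R̄_m)² = 339.8371  ⇒  Var(R_m) = 339.8371 / 7 = 48.5482
β = Cov / Var(R_m) = 82.7867 / 48.5482 = 1.7052
E(R) = R_f + β × MRP = 2.77% + 1.7052 × 8.50% = 17.26%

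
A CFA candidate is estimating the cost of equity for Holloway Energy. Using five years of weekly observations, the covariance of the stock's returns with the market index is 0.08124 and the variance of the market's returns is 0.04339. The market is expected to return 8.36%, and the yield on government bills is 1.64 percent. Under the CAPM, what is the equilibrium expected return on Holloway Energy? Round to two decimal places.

β = Cov(R_i, R_m) / Var(R_m) = 0.08124 / 0.04339 = 1.8723
MRP = 8.36% − 1.64% = 6.72%
E(R) = R_f + β × MRP = 1.64% + 1.8723 × 6.72% = 14.22%

14.22%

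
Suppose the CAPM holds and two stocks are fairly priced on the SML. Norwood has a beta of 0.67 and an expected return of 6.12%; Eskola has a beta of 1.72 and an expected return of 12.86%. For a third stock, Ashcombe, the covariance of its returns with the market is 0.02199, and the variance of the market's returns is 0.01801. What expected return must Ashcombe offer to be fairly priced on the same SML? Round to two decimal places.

MRP = (12.86% − 6.12%) / (1.72 − 0.67) = 6.4190%
R_f = 6.12% − 0.67 × 6.4190% = 1.8193%
β_Ashcombe = Cov / Var(R_m) = 0.02199 / 0.01801 = 1.2210
E(R_Ashcombe) = R_f + β × MRP = 1.8193% + 1.2210 × 6.4190% = 9.66%

9.66%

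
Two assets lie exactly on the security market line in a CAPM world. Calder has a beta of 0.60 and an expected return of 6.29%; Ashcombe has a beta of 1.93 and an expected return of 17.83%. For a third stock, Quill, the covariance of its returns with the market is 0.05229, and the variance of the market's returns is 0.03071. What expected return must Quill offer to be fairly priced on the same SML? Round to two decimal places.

15.86%

MRP = (17.83% − 6.29%) / (1.93 − 0.60) = 8.6767%
R_f = 6.29% − 0.60 × 8.6767% = 1.0840%
β_Quill = Cov / Var(R_m) = 0.05229 / 0.03071 = 1.7027
E(R_Quill) = R_f + β × MRP = 1.0840% + 1.7027 × 8.6767% = 15.86%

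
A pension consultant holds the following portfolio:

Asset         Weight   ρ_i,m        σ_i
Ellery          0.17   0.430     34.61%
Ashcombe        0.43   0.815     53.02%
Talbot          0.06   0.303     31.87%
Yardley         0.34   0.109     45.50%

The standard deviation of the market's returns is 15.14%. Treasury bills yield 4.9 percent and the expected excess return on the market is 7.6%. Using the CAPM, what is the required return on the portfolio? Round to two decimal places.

16.63%

β_Ellery = 0.430 × 34.61% / 15.14% = 0.9830
β_Ashcombe = 0.815 × 53.02% / 15.14% = 2.8541
β_Talbot = 0.303 × 31.87% / 15.14% = 0.6378
β_Yardley = 0.109 × 45.50% / 15.14% = 0.3276
β_P = Σ w_i β_i = 0.17×0.9830 + 0.43×2.8541 + 0.06×0.6378 + 0.34×0.3276 = 1.5440
E(R_P) = R_f + β_P × MRP = 4.9% + 1.5440 × 7.6% = 16.63%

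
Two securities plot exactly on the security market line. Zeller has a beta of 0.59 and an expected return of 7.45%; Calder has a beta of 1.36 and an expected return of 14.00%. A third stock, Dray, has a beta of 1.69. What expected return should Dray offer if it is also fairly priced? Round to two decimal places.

16.81%

MRP (SML slope) = (14.00% − 7.45%) / (1.36 − 0.59) = 6.55% / 0.77 = 8.5065%
R_f (intercept) = 7.45% − 0.59 × 8.5065% = 2.4312%
E(R_Dray) = R_f + β × MRP = 2.4312% + 1.69 × 8.5065% = 16.81%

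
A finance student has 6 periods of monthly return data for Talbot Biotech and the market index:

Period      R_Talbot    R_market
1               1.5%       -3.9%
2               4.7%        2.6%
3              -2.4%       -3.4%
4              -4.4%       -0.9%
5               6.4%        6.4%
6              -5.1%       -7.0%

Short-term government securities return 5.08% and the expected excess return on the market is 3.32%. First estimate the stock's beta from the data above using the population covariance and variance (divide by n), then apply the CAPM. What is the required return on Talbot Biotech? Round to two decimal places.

7.78%

Mean R_i = (1.5 + 4.7 − 2.4 − 4.4 + 6.4 − 5.1) / 6 = 0.1167%
Mean R_m = (-3.9 + 2.6 − 3.4 − 0.9 + 6.4 − 7.0) / 6 = -1.0333%
Σ(R_i − R̄_i)(R_m − R̄_m) = 95.8733  ⇒  Cov = 95.8733 / 6 = 15.9789
Σ(R_m − R̄_m)² = 117.8933  ⇒  Var(R_m) = 117.8933 / 6 = 19.6489
β = Cov / Var(R_m) = 15.9789 / 19.6489 = 0.8132
E(R) = R_f + β × MRP = 5.08% + 0.8132 × 3.32% = 7.78%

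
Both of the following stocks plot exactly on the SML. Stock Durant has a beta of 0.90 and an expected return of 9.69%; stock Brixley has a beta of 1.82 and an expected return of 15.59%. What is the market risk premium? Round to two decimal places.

6.41%

Both satisfy E(R) = R_f + β·MRP, so the slope of the SML is
MRP = (15.59% − 9.69%) / (1.82 − 0.90) = 5.90% / 0.92 = 6.4130%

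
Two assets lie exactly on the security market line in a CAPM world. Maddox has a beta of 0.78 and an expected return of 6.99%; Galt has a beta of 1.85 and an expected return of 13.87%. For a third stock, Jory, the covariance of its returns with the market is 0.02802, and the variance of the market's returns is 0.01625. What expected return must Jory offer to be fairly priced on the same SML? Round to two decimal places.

MRP = (13.87% − 6.99%) / (1.85 − 0.78) = 6.4299%
R_f = 6.99% − 0.78 × 6.4299% = 1.9747%
β_Jory = Cov / Var(R_m) = 0.02802 / 0.01625 = 1.7243
E(R_Jory) = R_f + β × MRP = 1.9747% + 1.7243 × 6.4299% = 13.06%

13.06%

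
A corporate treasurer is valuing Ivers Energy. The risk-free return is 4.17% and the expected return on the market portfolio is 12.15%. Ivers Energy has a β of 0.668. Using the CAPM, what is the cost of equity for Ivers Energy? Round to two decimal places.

9.50%

Market risk premium = E(R_m) − R_f = 12.15% − 4.17% = 7.98%
E(R) = R_f + β × MRP = 4.17% + 0.668 × 7.98% = 9.50%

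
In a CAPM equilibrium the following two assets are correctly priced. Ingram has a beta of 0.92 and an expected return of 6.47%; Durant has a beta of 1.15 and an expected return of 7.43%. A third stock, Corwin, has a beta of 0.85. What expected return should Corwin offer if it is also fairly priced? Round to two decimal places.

MRP (SML slope) = (7.43% − 6.47%) / (1.15 − 0.92) = 0.96% / 0.23 = 4.1739%
R_f (intercept) = 6.47% − 0.92 × 4.1739% = 2.6300%
E(R_Corwin) = R_f + β × MRP = 2.6300% + 0.85 × 4.1739% = 6.18%

6.18%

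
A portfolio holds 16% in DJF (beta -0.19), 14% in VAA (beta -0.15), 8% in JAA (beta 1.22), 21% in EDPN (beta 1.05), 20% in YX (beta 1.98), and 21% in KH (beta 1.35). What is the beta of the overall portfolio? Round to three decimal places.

β_P = Σ w_i β_i = 0.16×-0.19 + 0.14×-0.15 + 0.08×1.22 + 0.21×1.05 + 0.20×1.98 + 0.21×1.35 = 0.9462

0.946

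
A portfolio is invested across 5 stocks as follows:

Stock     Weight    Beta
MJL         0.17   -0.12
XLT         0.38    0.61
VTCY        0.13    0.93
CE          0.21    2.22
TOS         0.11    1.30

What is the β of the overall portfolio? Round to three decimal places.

0.942

β_P = Σ w_i β_i = 0.17×-0.12 + 0.38×0.61 + 0.13×0.93 + 0.21×2.22 + 0.11×1.30 = 0.9415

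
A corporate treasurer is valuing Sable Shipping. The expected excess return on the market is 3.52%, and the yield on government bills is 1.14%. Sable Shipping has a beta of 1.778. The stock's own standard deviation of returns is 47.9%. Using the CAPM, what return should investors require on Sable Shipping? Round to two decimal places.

7.40%

E(R) = R_f + β × MRP = 1.14% + 1.778 × 3.52% = 7.40%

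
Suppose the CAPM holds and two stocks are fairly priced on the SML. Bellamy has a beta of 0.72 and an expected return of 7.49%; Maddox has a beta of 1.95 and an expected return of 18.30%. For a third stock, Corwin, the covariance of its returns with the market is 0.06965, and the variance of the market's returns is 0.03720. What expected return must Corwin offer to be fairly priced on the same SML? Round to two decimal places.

17.62%

MRP = (18.30% − 7.49%) / (1.95 − 0.72) = 8.7886%
R_f = 7.49% − 0.72 × 8.7886% = 1.1622%
β_Corwin = Cov / Var(R_m) = 0.06965 / 0.03720 = 1.8723
E(R_Corwin) = R_f + β × MRP = 1.1622% + 1.8723 × 8.7886% = 17.62%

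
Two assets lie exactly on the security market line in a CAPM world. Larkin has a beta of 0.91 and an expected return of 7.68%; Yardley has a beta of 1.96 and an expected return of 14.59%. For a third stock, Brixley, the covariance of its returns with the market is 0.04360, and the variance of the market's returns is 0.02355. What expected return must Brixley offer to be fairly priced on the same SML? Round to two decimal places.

13.88%

MRP = (14.59% − 7.68%) / (1.96 − 0.91) = 6.5810%
R_f = 7.68% − 0.91 × 6.5810% = 1.6913%
β_Brixley = Cov / Var(R_m) = 0.04360 / 0.02355 = 1.8514
E(R_Brixley) = R_f + β × MRP = 1.6913% + 1.8514 × 6.5810% = 13.88%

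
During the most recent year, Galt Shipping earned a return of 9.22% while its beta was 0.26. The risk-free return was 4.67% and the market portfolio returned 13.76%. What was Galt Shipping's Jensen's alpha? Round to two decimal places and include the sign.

Market excess return = 13.76% − 4.67% = 9.09%
CAPM benchmark = R_f + β(R_m − R_f) = 4.67% + 0.26 × 9.09% = 7.0334%
α = actual − benchmark = 9.22% − 7.0334% = +2.19%

+2.19%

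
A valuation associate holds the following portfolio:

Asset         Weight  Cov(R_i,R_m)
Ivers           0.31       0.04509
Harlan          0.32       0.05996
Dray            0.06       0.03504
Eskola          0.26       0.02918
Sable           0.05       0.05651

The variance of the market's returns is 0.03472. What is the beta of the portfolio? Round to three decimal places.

1.316

β_Ivers = 0.04509 / 0.03472 = 1.2987
β_Harlan = 0.05996 / 0.03472 = 1.7270
β_Dray = 0.03504 / 0.03472 = 1.0092
β_Eskola = 0.02918 / 0.03472 = 0.8404
β_Sable = 0.05651 / 0.03472 = 1.6276
β_P = Σ w_i β_i = 0.31×1.2987 + 0.32×1.7270 + 0.06×1.0092 + 0.26×0.8404 + 0.05×1.6276 = 1.3157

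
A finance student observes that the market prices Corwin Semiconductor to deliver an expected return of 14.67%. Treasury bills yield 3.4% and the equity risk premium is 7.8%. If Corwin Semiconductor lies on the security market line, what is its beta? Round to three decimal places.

β = (E(R) − R_f) / MRP = (14.67% − 3.4%) / 7.8% = 11.27% / 7.8% = 1.445

1.445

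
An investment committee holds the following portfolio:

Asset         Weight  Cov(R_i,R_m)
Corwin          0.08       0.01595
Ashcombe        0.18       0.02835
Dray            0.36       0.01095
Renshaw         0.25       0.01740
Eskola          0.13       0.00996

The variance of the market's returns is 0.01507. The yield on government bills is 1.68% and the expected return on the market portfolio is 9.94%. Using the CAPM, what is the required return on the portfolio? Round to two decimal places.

10.43%

β_Corwin = 0.01595 / 0.01507 = 1.0584
β_Ashcombe = 0.02835 / 0.01507 = 1.8812
β_Dray = 0.01095 / 0.01507 = 0.7266
β_Renshaw = 0.01740 / 0.01507 = 1.1546
β_Eskola = 0.00996 / 0.01507 = 0.6609
β_P = Σ w_i β_i = 0.08×1.0584 + 0.18×1.8812 + 0.36×0.7266 + 0.25×1.1546 + 0.13×0.6609 = 1.0594
MRP = 9.94% − 1.68% = 8.26%
E(R_P) = R_f + β_P × MRP = 1.68% + 1.0594 × 8.26% = 10.43%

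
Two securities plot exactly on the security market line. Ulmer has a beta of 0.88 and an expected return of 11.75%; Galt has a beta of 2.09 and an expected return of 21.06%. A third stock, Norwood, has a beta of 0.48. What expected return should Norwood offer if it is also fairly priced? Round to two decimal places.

8.67%

MRP (SML slope) = (21.06% − 11.75%) / (2.09 − 0.88) = 9.31% / 1.21 = 7.6942%
R_f (intercept) = 11.75% − 0.88 × 7.6942% = 4.9791%
E(R_Norwood) = R_f + β × MRP = 4.9791% + 0.48 × 7.6942% = 8.67%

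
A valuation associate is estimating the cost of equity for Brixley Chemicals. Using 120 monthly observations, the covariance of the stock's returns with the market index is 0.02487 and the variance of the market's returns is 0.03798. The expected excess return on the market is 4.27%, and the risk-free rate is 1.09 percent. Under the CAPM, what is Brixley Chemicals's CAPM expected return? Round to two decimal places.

3.89%

β = Cov(R_i, R_m) / Var(R_m) = 0.02487 / 0.03798 = 0.6548
E(R) = R_f + β × MRP = 1.09% + 0.6548 × 4.27% = 3.89%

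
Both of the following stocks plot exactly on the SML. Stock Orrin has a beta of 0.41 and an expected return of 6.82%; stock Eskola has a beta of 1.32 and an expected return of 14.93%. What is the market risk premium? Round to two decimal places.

8.91%

Both satisfy E(R) = R_f + β·MRP, so the slope of the SML is
MRP = (14.93% − 6.82%) / (1.32 − 0.41) = 8.11% / 0.91 = 8.9121%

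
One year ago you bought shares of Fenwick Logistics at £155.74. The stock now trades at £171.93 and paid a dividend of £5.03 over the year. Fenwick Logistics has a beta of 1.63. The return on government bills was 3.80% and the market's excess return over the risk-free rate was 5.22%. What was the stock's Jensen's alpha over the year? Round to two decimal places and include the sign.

Realised HPR = (P1 + D1 − P0) / P0 = (171.93 + 5.03 − 155.74) / 155.74 = 21.22 / 155.74 = 13.6253%
CAPM required = R_f + β·MRP = 3.80% + 1.63 × 5.22% = 12.3086%
α = realised − required = 13.6253% − 12.3086% = +1.32%

+1.32%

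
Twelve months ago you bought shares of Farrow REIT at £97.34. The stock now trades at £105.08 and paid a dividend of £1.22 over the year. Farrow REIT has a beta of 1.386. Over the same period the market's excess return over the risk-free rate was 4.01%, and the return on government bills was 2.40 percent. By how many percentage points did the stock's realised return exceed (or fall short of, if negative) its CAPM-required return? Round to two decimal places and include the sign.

Realised HPR = (P1 + D1 − P0) / P0 = (105.08 + 1.22 − 97.34) / 97.34 = 8.96 / 97.34 = 9.2048%
CAPM required = R_f + β·MRP = 2.40% + 1.386 × 4.01% = 7.95786%
α = realised − required = 9.2048% − 7.95786% = +1.25%

+1.25%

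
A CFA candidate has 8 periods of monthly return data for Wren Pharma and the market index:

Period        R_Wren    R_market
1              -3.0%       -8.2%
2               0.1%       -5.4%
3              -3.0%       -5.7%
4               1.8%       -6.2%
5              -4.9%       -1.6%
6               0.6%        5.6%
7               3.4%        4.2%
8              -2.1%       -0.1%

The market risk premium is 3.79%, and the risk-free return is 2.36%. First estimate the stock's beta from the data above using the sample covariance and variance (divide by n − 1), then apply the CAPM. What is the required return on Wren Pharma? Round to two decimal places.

Mean R_i = (-3.0 + 0.1 − 3.0 + 1.8 − 4.9 + 0.6 + 3.4 − 2.1) / 8 = -0.8875%
Mean R_m = (-8.2 − 5.4 − 5.7 − 6.2 − 1.6 + 5.6 + 4.2 − 0.1) / 8 = -2.1750%
Σ(R_i − R̄_i)(R_m − R̄_m) = 40.2475  ⇒  Cov = 40.2475 / 7 = 5.7496
Σ(R_m − R̄_m)² = 181.0550  ⇒  Var(R_m) = 181.0550 / 7 = 25.8650
β = Cov / Var(R_m) = 5.7496 / 25.8650 = 0.2223
E(R) = R_f + β × MRP = 2.36% + 0.2223 × 3.79% = 3.20%

3.20%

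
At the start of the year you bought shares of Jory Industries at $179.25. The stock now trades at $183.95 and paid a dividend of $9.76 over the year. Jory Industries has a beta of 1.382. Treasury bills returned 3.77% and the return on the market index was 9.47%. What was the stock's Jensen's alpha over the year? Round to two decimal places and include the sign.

Realised HPR = (P1 + D1 − P0) / P0 = (183.95 + 9.76 − 179.25) / 179.25 = 14.46 / 179.25 = 8.0669%
MRP = 9.47% − 3.77% = 5.70%
CAPM required = R_f + β·MRP = 3.77% + 1.382 × 5.70% = 11.64740%
α = realised − required = 8.0669% − 11.64740% = -3.58%

-3.58%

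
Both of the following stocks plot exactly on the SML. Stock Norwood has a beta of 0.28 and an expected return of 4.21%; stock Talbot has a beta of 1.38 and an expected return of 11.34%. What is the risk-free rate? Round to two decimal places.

Both satisfy E(R) = R_f + β·MRP, so the slope of the SML is
MRP = (11.34% − 4.21%) / (1.38 − 0.28) = 7.13% / 1.10 = 6.4818%
R_f = E(R_Norwood) − β_Norwood·MRP = 4.21% − 0.28 × 6.4818% = 2.3951%

2.40%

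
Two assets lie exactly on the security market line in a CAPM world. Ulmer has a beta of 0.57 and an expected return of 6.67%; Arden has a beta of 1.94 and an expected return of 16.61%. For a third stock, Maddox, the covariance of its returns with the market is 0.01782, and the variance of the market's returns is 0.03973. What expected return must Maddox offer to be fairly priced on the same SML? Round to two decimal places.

5.79%

MRP = (16.61% − 6.67%) / (1.94 − 0.57) = 7.2555%
R_f = 6.67% − 0.57 × 7.2555% = 2.5344%
β_Maddox = Cov / Var(R_m) = 0.01782 / 0.03973 = 0.4485
E(R_Maddox) = R_f + β × MRP = 2.5344% + 0.4485 × 7.2555% = 5.79%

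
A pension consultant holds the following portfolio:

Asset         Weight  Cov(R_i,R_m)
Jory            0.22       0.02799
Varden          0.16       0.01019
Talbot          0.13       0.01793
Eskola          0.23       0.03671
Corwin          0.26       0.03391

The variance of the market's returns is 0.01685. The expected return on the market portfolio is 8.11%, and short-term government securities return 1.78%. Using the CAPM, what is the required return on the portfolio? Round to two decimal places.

12.07%

β_Jory = 0.02799 / 0.01685 = 1.6611
β_Varden = 0.01019 / 0.01685 = 0.6047
β_Talbot = 0.01793 / 0.01685 = 1.0641
β_Eskola = 0.03671 / 0.01685 = 2.1786
β_Corwin = 0.03391 / 0.01685 = 2.0125
β_P = Σ w_i β_i = 0.22×1.6611 + 0.16×0.6047 + 0.13×1.0641 + 0.23×2.1786 + 0.26×2.0125 = 1.6249
MRP = 8.11% − 1.78% = 6.33%
E(R_P) = R_f + β_P × MRP = 1.78% + 1.6249 × 6.33% = 12.07%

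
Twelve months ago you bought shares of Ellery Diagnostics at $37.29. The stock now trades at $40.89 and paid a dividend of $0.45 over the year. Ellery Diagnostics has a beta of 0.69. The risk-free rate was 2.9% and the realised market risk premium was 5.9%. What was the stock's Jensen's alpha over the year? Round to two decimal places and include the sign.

+3.89%

Realised HPR = (P1 + D1 − P0) / P0 = (40.89 + 0.45 − 37.29) / 37.29 = 4.05 / 37.29 = 10.8608%
CAPM required = R_f + β·MRP = 2.9% + 0.69 × 5.9% = 6.9710%
α = realised − required = 10.8608% − 6.9710% = +3.89%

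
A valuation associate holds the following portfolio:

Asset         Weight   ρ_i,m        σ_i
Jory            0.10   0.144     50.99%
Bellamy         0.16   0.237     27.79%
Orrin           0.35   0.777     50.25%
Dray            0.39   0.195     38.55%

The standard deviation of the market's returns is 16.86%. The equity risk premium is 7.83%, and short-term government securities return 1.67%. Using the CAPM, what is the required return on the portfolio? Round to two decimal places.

10.21%

β_Jory = 0.144 × 50.99% / 16.86% = 0.4355
β_Bellamy = 0.237 × 27.79% / 16.86% = 0.3906
β_Orrin = 0.777 × 50.25% / 16.86% = 2.3158
β_Dray = 0.195 × 38.55% / 16.86% = 0.4459
β_P = Σ w_i β_i = 0.10×0.4355 + 0.16×0.3906 + 0.35×2.3158 + 0.39×0.4459 = 1.0905
E(R_P) = R_f + β_P × MRP = 1.67% + 1.0905 × 7.83% = 10.21%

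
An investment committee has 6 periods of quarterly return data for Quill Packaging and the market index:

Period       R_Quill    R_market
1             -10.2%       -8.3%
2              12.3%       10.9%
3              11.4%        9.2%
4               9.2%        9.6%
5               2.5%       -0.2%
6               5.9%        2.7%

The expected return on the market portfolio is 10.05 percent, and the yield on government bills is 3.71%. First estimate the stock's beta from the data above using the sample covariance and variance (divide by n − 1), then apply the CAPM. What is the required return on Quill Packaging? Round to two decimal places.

Mean R_i = (-10.2 + 12.3 + 11.4 + 9.2 + 2.5 + 5.9) / 6 = 5.1833%
Mean R_m = (-8.3 + 10.9 + 9.2 + 9.6 − 0.2 + 2.7) / 6 = 3.9833%
Σ(R_i − R̄_i)(R_m − R̄_m) = 303.4783  ⇒  Cov = 303.4783 / 5 = 60.6957
Σ(R_m − R̄_m)² = 276.6283  ⇒  Var(R_m) = 276.6283 / 5 = 55.3257
β = Cov / Var(R_m) = 60.6957 / 55.3257 = 1.0971
MRP = 10.05% − 3.71% = 6.34%
E(R) = R_f + β × MRP = 3.71% + 1.0971 × 6.34% = 10.67%

10.67%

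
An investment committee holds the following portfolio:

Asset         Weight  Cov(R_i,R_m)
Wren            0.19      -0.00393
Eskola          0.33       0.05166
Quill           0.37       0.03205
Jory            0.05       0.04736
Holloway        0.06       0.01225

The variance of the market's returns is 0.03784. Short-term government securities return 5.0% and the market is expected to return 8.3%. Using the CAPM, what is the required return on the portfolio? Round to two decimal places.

β_Wren = -0.00393 / 0.03784 = -0.1039
β_Eskola = 0.05166 / 0.03784 = 1.3652
β_Quill = 0.03205 / 0.03784 = 0.8470
β_Jory = 0.04736 / 0.03784 = 1.2516
β_Holloway = 0.01225 / 0.03784 = 0.3237
β_P = Σ w_i β_i = 0.19×-0.1039 + 0.33×1.3652 + 0.37×0.8470 + 0.05×1.2516 + 0.06×0.3237 = 0.8262
MRP = 8.3% − 5.0% = 3.30%
E(R_P) = R_f + β_P × MRP = 5.0% + 0.8262 × 3.3% = 7.73%

7.73%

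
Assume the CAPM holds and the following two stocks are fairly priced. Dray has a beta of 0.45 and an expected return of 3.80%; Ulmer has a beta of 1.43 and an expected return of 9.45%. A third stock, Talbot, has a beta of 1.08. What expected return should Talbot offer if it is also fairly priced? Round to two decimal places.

MRP (SML slope) = (9.45% − 3.80%) / (1.43 − 0.45) = 5.65% / 0.98 = 5.7653%
R_f (intercept) = 3.80% − 0.45 × 5.7653% = 1.2056%
E(R_Talbot) = R_f + β × MRP = 1.2056% + 1.08 × 5.7653% = 7.43%

7.43%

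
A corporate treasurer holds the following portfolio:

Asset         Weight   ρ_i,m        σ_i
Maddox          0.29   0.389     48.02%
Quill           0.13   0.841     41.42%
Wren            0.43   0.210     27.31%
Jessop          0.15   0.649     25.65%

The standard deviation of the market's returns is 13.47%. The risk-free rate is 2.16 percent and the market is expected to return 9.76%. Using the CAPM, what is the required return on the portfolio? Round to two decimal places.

10.57%

β_Maddox = 0.389 × 48.02% / 13.47% = 1.3868
β_Quill = 0.841 × 41.42% / 13.47% = 2.5861
β_Wren = 0.210 × 27.31% / 13.47% = 0.4258
β_Jessop = 0.649 × 25.65% / 13.47% = 1.2358
β_P = Σ w_i β_i = 0.29×1.3868 + 0.13×2.5861 + 0.43×0.4258 + 0.15×1.2358 = 1.1068
MRP = 9.76% − 2.16% = 7.60%
E(R_P) = R_f + β_P × MRP = 2.16% + 1.1068 × 7.60% = 10.57%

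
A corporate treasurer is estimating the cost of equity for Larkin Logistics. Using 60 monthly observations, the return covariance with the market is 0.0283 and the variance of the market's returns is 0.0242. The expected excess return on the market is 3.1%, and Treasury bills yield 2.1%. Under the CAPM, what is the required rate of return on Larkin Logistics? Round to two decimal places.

5.73%

β = Cov(R_i, R_m) / Var(R_m) = 0.0283 / 0.0242 = 1.1694
E(R) = R_f + β × MRP = 2.1% + 1.1694 × 3.1% = 5.73%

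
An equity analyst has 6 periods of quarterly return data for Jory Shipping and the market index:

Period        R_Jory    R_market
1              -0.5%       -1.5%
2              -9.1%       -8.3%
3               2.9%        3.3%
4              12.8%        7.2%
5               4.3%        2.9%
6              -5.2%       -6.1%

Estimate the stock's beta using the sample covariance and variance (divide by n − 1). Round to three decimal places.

Mean R_i = (-0.5 − 9.1 + 2.9 + 12.8 + 4.3 − 5.2) / 6 = 0.8667%
Mean R_m = (-1.5 − 8.3 + 3.3 + 7.2 + 2.9 − 6.1) / 6 = -0.4167%
Σ(R_i − R̄_i)(R_m − R̄_m) = 224.3667  ⇒  Cov = 224.3667 / 5 = 44.8733
Σ(R_m − R̄_m)² = 178.4483  ⇒  Var(R_m) = 178.4483 / 5 = 35.6897
β = Cov / Var(R_m) = 44.8733 / 35.6897 = 1.2573

1.257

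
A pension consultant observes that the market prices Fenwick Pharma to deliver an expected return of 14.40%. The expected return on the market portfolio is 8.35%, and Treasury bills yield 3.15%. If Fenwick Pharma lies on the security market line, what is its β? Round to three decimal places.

MRP = 8.35% − 3.15% = 5.20%
β = (E(R) − R_f) / MRP = (14.40% − 3.15%) / 5.20% = 11.25% / 5.20% = 2.163

2.163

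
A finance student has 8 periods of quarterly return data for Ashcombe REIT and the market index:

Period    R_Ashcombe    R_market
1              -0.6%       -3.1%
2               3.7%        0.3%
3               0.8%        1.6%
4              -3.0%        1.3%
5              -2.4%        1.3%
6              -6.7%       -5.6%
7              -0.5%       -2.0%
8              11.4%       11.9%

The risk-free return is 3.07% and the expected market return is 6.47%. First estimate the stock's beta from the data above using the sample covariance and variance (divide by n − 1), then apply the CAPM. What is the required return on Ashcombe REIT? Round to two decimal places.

6.13%

Mean R_i = (-0.6 + 3.7 + 0.8 − 3.0 − 2.4 − 6.7 − 0.5 + 11.4) / 8 = 0.3375%
Mean R_m = (-3.1 + 0.3 + 1.6 + 1.3 + 1.3 − 5.6 − 2.0 + 11.9) / 8 = 0.7125%
Σ(R_i − R̄_i)(R_m − R̄_m) = 169.4863  ⇒  Cov = 169.4863 / 7 = 24.2123
Σ(R_m − R̄_m)² = 188.5488  ⇒  Var(R_m) = 188.5488 / 7 = 26.9355
β = Cov / Var(R_m) = 24.2123 / 26.9355 = 0.8989
MRP = 6.47% − 3.07% = 3.40%
E(R) = R_f + β × MRP = 3.07% + 0.8989 × 3.40% = 6.13%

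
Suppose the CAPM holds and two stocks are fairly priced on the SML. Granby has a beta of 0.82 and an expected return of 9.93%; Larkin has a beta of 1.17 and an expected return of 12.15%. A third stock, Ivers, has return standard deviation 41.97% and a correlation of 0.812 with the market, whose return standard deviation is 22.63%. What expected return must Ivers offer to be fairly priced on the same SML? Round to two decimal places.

14.28%

MRP = (12.15% − 9.93%) / (1.17 − 0.82) = 6.3429%
R_f = 9.93% − 0.82 × 6.3429% = 4.7288%
β_Ivers = ρ·σ_i/σ_m = 0.812 × 41.97 / 22.63 = 1.5059
E(R_Ivers) = R_f + β × MRP = 4.7288% + 1.5059 × 6.3429% = 14.28%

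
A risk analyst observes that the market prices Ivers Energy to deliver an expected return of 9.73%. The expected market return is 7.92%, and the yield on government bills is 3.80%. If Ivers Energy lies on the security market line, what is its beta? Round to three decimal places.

MRP = 7.92% − 3.80% = 4.12%
β = (E(R) − R_f) / MRP = (9.73% − 3.80%) / 4.12% = 5.93% / 4.12% = 1.439

1.439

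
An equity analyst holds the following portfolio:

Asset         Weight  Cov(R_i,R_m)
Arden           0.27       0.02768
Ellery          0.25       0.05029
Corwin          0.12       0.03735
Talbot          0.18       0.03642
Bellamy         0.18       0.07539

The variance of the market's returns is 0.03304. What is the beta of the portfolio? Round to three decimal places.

β_Arden = 0.02768 / 0.03304 = 0.8378
β_Ellery = 0.05029 / 0.03304 = 1.5221
β_Corwin = 0.03735 / 0.03304 = 1.1304
β_Talbot = 0.03642 / 0.03304 = 1.1023
β_Bellamy = 0.07539 / 0.03304 = 2.2818
β_P = Σ w_i β_i = 0.27×0.8378 + 0.25×1.5221 + 0.12×1.1304 + 0.18×1.1023 + 0.18×2.2818 = 1.3515

1.352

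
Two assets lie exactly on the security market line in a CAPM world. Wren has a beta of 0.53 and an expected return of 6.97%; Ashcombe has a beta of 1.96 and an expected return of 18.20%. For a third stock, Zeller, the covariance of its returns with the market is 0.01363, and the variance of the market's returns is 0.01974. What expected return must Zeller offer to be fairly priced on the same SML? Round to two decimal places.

MRP = (18.20% − 6.97%) / (1.96 − 0.53) = 7.8531%
R_f = 6.97% − 0.53 × 7.8531% = 2.8079%
β_Zeller = Cov / Var(R_m) = 0.01363 / 0.01974 = 0.6905
E(R_Zeller) = R_f + β × MRP = 2.8079% + 0.6905 × 7.8531% = 8.23%

8.23%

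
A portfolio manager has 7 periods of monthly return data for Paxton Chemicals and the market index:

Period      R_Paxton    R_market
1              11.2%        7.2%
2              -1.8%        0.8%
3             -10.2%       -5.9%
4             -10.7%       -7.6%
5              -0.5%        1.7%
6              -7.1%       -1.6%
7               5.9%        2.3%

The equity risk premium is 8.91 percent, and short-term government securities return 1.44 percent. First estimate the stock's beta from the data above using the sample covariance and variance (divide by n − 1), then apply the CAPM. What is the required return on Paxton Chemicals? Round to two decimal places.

Mean R_i = (11.2 − 1.8 − 10.2 − 10.7 − 0.5 − 7.1 + 5.9) / 7 = -1.8857%
Mean R_m = (7.2 + 0.8 − 5.9 − 7.6 + 1.7 − 1.6 + 2.3) / 7 = -0.4429%
Σ(R_i − R̄_i)(R_m − R̄_m) = 238.9343  ⇒  Cov = 238.9343 / 6 = 39.8224
Σ(R_m − R̄_m)² = 154.4171  ⇒  Var(R_m) = 154.4171 / 6 = 25.7362
β = Cov / Var(R_m) = 39.8224 / 25.7362 = 1.5473
E(R) = R_f + β × MRP = 1.44% + 1.5473 × 8.91% = 15.23%

15.23%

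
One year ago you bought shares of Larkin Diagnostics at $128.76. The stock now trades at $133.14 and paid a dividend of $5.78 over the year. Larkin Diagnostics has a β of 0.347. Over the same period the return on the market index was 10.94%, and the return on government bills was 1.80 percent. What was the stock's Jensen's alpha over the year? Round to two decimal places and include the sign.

Realised HPR = (P1 + D1 − P0) / P0 = (133.14 + 5.78 − 128.76) / 128.76 = 10.16 / 128.76 = 7.8906%
MRP = 10.94% − 1.80% = 9.14%
CAPM required = R_f + β·MRP = 1.80% + 0.347 × 9.14% = 4.97158%
α = realised − required = 7.8906% − 4.97158% = +2.92%

+2.92%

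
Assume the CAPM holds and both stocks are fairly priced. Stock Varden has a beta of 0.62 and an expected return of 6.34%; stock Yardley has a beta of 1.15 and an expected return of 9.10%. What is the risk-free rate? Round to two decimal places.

3.11%

Both satisfy E(R) = R_f + β·MRP, so the slope of the SML is
MRP = (9.10% − 6.34%) / (1.15 − 0.62) = 2.76% / 0.53 = 5.2075%
R_f = E(R_Varden) − β_Varden·MRP = 6.34% − 0.62 × 5.2075% = 3.1114%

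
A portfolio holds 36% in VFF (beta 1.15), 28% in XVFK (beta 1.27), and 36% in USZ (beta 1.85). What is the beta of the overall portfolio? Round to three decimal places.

β_P = Σ w_i β_i = 0.36×1.15 + 0.28×1.27 + 0.36×1.85 = 1.4356

1.436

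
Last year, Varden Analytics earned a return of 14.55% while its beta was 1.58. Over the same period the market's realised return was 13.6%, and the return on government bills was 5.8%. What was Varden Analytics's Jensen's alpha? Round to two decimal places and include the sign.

Market excess return = 13.6% − 5.8% = 7.80%
CAPM benchmark = R_f + β(R_m − R_f) = 5.8% + 1.58 × 7.8% = 18.1240%
α = actual − benchmark = 14.55% − 18.1240% = -3.57%

-3.57%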